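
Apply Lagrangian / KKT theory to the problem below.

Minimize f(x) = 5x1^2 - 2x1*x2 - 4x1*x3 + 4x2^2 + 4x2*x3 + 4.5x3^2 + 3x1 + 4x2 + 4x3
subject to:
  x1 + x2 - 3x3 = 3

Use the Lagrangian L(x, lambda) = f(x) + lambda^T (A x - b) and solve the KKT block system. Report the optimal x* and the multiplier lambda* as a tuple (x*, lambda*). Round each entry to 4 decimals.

Form the Lagrangian:
  L(x, lambda) = (1/2) x^T Q x + c^T x + lambda^T (A x - b)
Stationarity (grad_x L = 0): Q x + c + A^T lambda = 0.
Primal feasibility: A x = b.

This gives the KKT block system:
  [ Q   A^T ] [ x     ]   [-c ]
  [ A    0  ] [ lambda ] = [ b ]

Solving the linear system:
  x*      = (-0.6293, 0.0889, -1.1801)
  lambda* = (-1.2494)
  f(x*)   = -1.2523

x* = (-0.6293, 0.0889, -1.1801), lambda* = (-1.2494)


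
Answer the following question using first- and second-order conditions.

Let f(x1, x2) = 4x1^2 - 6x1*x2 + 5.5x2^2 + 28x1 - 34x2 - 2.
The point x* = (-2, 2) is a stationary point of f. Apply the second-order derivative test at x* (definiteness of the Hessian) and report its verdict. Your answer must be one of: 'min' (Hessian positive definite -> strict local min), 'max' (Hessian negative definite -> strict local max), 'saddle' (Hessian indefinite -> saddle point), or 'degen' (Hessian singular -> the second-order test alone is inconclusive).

Compute the Hessian H = grad^2 f:
  H = [[8, -6], [-6, 11]]
Verify stationarity: grad f(x*) = H x* + g = (0, 0).
Eigenvalues of H: 3.3153, 15.6847.
Both eigenvalues > 0, so H is positive definite -> x* is a strict local min.

min


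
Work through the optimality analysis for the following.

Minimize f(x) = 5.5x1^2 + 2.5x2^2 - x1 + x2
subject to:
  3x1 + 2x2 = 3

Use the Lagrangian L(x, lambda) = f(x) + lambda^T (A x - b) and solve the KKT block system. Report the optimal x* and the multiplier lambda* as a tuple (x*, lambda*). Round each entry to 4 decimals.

Form the Lagrangian:
  L(x, lambda) = (1/2) x^T Q x + c^T x + lambda^T (A x - b)
Stationarity (grad_x L = 0): Q x + c + A^T lambda = 0.
Primal feasibility: A x = b.

This gives the KKT block system:
  [ Q   A^T ] [ x     ]   [-c ]
  [ A    0  ] [ lambda ] = [ b ]

Solving the linear system:
  x*      = (0.618, 0.573)
  lambda* = (-1.9326)
  f(x*)   = 2.8764

x* = (0.618, 0.573), lambda* = (-1.9326)


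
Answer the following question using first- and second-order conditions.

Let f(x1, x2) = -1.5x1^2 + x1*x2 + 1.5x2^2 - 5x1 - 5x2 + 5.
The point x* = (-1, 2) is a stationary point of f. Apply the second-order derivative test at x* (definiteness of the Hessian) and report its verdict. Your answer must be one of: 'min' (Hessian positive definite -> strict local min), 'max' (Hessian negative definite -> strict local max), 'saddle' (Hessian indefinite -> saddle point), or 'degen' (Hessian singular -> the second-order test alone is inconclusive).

Compute the Hessian H = grad^2 f:
  H = [[-3, 1], [1, 3]]
Verify stationarity: grad f(x*) = H x* + g = (0, 0).
Eigenvalues of H: -3.1623, 3.1623.
Eigenvalues have mixed signs, so H is indefinite -> x* is a saddle point.

saddle


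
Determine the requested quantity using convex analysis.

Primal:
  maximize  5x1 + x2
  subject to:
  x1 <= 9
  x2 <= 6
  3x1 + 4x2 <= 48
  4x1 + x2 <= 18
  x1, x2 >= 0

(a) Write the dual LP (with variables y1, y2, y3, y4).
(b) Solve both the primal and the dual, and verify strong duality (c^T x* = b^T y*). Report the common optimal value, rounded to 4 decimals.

The standard primal-dual pair for 'max c^T x s.t. A x <= b, x >= 0' is:
  Dual:  min b^T y  s.t.  A^T y >= c,  y >= 0.

So the dual LP is:
  minimize  9y1 + 6y2 + 48y3 + 18y4
  subject to:
    y1 + 3y3 + 4y4 >= 5
    y2 + 4y3 + y4 >= 1
    y1, y2, y3, y4 >= 0

Solving the primal: x* = (4.5, 0).
  primal value c^T x* = 22.5.
Solving the dual: y* = (0, 0, 0, 1.25).
  dual value b^T y* = 22.5.
Strong duality: c^T x* = b^T y*. Confirmed.

22.5


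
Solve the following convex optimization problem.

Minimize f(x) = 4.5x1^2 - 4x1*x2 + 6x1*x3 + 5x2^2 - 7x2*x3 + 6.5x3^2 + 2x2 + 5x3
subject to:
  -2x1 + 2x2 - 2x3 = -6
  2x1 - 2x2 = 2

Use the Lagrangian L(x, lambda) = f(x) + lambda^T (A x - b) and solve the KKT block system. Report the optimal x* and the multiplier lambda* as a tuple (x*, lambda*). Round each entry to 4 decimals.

Form the Lagrangian:
  L(x, lambda) = (1/2) x^T Q x + c^T x + lambda^T (A x - b)
Stationarity (grad_x L = 0): Q x + c + A^T lambda = 0.
Primal feasibility: A x = b.

This gives the KKT block system:
  [ Q   A^T ] [ x     ]   [-c ]
  [ A    0  ] [ lambda ] = [ b ]

Solving the linear system:
  x*      = (0.5455, -0.4545, 2)
  lambda* = (18.7273, 9.3636)
  f(x*)   = 51.3636

x* = (0.5455, -0.4545, 2), lambda* = (18.7273, 9.3636)


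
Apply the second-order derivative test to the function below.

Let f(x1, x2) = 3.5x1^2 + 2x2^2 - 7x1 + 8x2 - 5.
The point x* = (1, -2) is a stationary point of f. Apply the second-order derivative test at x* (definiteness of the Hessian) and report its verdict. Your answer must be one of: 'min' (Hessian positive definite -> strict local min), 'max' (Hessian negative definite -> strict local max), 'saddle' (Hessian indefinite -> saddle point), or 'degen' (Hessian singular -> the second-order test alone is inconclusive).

Compute the Hessian H = grad^2 f:
  H = [[7, 0], [0, 4]]
Verify stationarity: grad f(x*) = H x* + g = (0, 0).
Eigenvalues of H: 4, 7.
Both eigenvalues > 0, so H is positive definite -> x* is a strict local min.

min


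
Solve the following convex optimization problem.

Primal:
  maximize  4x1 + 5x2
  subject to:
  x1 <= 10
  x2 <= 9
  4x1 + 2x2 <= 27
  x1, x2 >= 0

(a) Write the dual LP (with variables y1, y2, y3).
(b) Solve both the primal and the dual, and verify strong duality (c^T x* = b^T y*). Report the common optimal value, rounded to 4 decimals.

The standard primal-dual pair for 'max c^T x s.t. A x <= b, x >= 0' is:
  Dual:  min b^T y  s.t.  A^T y >= c,  y >= 0.

So the dual LP is:
  minimize  10y1 + 9y2 + 27y3
  subject to:
    y1 + 4y3 >= 4
    y2 + 2y3 >= 5
    y1, y2, y3 >= 0

Solving the primal: x* = (2.25, 9).
  primal value c^T x* = 54.
Solving the dual: y* = (0, 3, 1).
  dual value b^T y* = 54.
Strong duality: c^T x* = b^T y*. Confirmed.

54


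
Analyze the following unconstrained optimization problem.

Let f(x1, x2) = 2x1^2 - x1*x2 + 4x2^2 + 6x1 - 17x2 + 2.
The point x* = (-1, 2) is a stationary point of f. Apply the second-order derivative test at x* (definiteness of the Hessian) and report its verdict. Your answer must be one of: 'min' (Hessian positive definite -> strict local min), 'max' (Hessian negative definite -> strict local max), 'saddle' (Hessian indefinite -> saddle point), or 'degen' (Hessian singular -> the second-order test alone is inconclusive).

Compute the Hessian H = grad^2 f:
  H = [[4, -1], [-1, 8]]
Verify stationarity: grad f(x*) = H x* + g = (0, 0).
Eigenvalues of H: 3.7639, 8.2361.
Both eigenvalues > 0, so H is positive definite -> x* is a strict local min.

min


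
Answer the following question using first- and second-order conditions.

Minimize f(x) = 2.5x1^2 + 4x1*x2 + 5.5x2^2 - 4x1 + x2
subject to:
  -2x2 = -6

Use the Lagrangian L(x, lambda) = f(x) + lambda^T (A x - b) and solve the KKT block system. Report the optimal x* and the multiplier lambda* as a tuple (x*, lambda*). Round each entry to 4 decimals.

Form the Lagrangian:
  L(x, lambda) = (1/2) x^T Q x + c^T x + lambda^T (A x - b)
Stationarity (grad_x L = 0): Q x + c + A^T lambda = 0.
Primal feasibility: A x = b.

This gives the KKT block system:
  [ Q   A^T ] [ x     ]   [-c ]
  [ A    0  ] [ lambda ] = [ b ]

Solving the linear system:
  x*      = (-1.6, 3)
  lambda* = (13.8)
  f(x*)   = 46.1

x* = (-1.6, 3), lambda* = (13.8)


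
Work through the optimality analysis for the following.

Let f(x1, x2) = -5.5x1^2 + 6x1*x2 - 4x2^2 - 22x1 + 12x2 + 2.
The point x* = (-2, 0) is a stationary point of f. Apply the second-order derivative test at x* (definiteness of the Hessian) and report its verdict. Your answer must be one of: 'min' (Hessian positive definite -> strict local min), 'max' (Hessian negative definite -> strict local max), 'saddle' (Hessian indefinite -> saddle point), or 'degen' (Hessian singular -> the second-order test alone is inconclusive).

Compute the Hessian H = grad^2 f:
  H = [[-11, 6], [6, -8]]
Verify stationarity: grad f(x*) = H x* + g = (0, 0).
Eigenvalues of H: -15.6847, -3.3153.
Both eigenvalues < 0, so H is negative definite -> x* is a strict local max.

max


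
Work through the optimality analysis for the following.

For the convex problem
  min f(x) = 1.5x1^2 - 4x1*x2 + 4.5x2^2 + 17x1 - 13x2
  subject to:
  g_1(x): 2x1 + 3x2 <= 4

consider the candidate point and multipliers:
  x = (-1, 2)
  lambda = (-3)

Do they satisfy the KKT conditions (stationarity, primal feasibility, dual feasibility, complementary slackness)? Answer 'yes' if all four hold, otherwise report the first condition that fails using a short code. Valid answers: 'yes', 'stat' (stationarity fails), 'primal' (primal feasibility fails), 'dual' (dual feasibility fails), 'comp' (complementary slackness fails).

Gradient of f: grad f(x) = Q x + c = (6, 9)
Constraint values g_i(x) = a_i^T x - b_i:
  g_1((-1, 2)) = 0
Stationarity residual: grad f(x) + sum_i lambda_i a_i = (0, 0)
  -> stationarity OK
Primal feasibility (all g_i <= 0): OK
Dual feasibility (all lambda_i >= 0): FAILS
Complementary slackness (lambda_i * g_i(x) = 0 for all i): OK

Verdict: the first failing condition is dual_feasibility -> dual.

dual


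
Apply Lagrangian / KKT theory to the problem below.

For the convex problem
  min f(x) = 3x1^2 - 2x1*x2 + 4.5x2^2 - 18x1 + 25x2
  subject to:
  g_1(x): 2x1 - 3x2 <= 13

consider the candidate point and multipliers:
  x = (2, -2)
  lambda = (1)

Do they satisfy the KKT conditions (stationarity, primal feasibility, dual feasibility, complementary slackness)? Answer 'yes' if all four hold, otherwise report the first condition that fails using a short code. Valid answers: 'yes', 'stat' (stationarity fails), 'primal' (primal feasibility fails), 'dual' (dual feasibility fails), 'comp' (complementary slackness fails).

Gradient of f: grad f(x) = Q x + c = (-2, 3)
Constraint values g_i(x) = a_i^T x - b_i:
  g_1((2, -2)) = -3
Stationarity residual: grad f(x) + sum_i lambda_i a_i = (0, 0)
  -> stationarity OK
Primal feasibility (all g_i <= 0): OK
Dual feasibility (all lambda_i >= 0): OK
Complementary slackness (lambda_i * g_i(x) = 0 for all i): FAILS

Verdict: the first failing condition is complementary_slackness -> comp.

comp


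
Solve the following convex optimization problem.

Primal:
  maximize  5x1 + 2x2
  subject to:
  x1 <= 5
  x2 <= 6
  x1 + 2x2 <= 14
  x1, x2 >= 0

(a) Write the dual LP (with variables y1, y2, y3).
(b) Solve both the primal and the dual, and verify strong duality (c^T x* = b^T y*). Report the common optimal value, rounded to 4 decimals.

The standard primal-dual pair for 'max c^T x s.t. A x <= b, x >= 0' is:
  Dual:  min b^T y  s.t.  A^T y >= c,  y >= 0.

So the dual LP is:
  minimize  5y1 + 6y2 + 14y3
  subject to:
    y1 + y3 >= 5
    y2 + 2y3 >= 2
    y1, y2, y3 >= 0

Solving the primal: x* = (5, 4.5).
  primal value c^T x* = 34.
Solving the dual: y* = (4, 0, 1).
  dual value b^T y* = 34.
Strong duality: c^T x* = b^T y*. Confirmed.

34


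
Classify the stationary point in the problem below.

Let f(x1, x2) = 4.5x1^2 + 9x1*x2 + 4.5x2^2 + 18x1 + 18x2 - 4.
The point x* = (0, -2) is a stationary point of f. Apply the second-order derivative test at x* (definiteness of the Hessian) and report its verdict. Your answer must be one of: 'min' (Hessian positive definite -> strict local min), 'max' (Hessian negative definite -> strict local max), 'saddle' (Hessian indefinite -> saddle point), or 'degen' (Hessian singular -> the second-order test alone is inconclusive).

Compute the Hessian H = grad^2 f:
  H = [[9, 9], [9, 9]]
Verify stationarity: grad f(x*) = H x* + g = (0, 0).
Eigenvalues of H: 0, 18.
H has a zero eigenvalue (singular; positive semidefinite but not definite), so H is neither positive definite, negative definite, nor indefinite. The second-order test alone is inconclusive -> degen.
(Indeed, f is constant along the null direction of H through x*, so x* is not a strict local extremum.)

degen


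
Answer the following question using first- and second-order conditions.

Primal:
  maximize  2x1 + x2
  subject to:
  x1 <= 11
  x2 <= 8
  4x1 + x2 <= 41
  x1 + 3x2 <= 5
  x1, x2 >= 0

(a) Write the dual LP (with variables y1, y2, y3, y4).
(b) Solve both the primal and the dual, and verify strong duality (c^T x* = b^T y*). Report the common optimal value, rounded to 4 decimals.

The standard primal-dual pair for 'max c^T x s.t. A x <= b, x >= 0' is:
  Dual:  min b^T y  s.t.  A^T y >= c,  y >= 0.

So the dual LP is:
  minimize  11y1 + 8y2 + 41y3 + 5y4
  subject to:
    y1 + 4y3 + y4 >= 2
    y2 + y3 + 3y4 >= 1
    y1, y2, y3, y4 >= 0

Solving the primal: x* = (5, 0).
  primal value c^T x* = 10.
Solving the dual: y* = (0, 0, 0, 2).
  dual value b^T y* = 10.
Strong duality: c^T x* = b^T y*. Confirmed.

10


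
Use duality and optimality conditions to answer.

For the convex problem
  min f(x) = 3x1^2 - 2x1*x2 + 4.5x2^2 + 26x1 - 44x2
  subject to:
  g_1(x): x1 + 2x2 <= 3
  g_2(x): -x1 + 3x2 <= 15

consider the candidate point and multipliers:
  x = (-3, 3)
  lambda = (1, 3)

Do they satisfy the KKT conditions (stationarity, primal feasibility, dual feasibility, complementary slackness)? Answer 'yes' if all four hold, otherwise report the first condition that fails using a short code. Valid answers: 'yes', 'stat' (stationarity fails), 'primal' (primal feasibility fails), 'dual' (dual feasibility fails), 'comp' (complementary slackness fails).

Gradient of f: grad f(x) = Q x + c = (2, -11)
Constraint values g_i(x) = a_i^T x - b_i:
  g_1((-3, 3)) = 0
  g_2((-3, 3)) = -3
Stationarity residual: grad f(x) + sum_i lambda_i a_i = (0, 0)
  -> stationarity OK
Primal feasibility (all g_i <= 0): OK
Dual feasibility (all lambda_i >= 0): OK
Complementary slackness (lambda_i * g_i(x) = 0 for all i): FAILS

Verdict: the first failing condition is complementary_slackness -> comp.

comp


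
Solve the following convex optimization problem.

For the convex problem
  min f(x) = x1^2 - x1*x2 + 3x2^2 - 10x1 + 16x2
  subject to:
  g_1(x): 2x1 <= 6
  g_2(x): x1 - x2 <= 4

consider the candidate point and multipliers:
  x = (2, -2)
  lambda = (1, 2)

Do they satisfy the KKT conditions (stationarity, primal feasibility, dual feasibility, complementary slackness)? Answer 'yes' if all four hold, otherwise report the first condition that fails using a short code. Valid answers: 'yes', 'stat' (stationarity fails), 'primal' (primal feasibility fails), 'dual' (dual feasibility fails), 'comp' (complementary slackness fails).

Gradient of f: grad f(x) = Q x + c = (-4, 2)
Constraint values g_i(x) = a_i^T x - b_i:
  g_1((2, -2)) = -2
  g_2((2, -2)) = 0
Stationarity residual: grad f(x) + sum_i lambda_i a_i = (0, 0)
  -> stationarity OK
Primal feasibility (all g_i <= 0): OK
Dual feasibility (all lambda_i >= 0): OK
Complementary slackness (lambda_i * g_i(x) = 0 for all i): FAILS

Verdict: the first failing condition is complementary_slackness -> comp.

comp


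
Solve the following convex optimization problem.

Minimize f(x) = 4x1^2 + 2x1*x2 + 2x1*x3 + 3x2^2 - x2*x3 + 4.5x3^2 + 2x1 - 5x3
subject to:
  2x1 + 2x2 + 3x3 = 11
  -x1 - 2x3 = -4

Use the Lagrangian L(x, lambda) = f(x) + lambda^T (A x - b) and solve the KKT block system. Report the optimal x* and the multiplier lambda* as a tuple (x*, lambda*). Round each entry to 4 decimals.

Form the Lagrangian:
  L(x, lambda) = (1/2) x^T Q x + c^T x + lambda^T (A x - b)
Stationarity (grad_x L = 0): Q x + c + A^T lambda = 0.
Primal feasibility: A x = b.

This gives the KKT block system:
  [ Q   A^T ] [ x     ]   [-c ]
  [ A    0  ] [ lambda ] = [ b ]

Solving the linear system:
  x*      = (-0.339, 2.5847, 2.1695)
  lambda* = (-6.3305, -3.8644)
  f(x*)   = 21.3263

x* = (-0.339, 2.5847, 2.1695), lambda* = (-6.3305, -3.8644)


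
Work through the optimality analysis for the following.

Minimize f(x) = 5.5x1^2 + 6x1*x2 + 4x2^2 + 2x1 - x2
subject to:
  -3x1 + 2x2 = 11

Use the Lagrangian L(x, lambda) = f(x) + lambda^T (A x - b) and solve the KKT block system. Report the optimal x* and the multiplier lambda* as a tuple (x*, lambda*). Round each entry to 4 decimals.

Form the Lagrangian:
  L(x, lambda) = (1/2) x^T Q x + c^T x + lambda^T (A x - b)
Stationarity (grad_x L = 0): Q x + c + A^T lambda = 0.
Primal feasibility: A x = b.

This gives the KKT block system:
  [ Q   A^T ] [ x     ]   [-c ]
  [ A    0  ] [ lambda ] = [ b ]

Solving the linear system:
  x*      = (-2.117, 2.3245)
  lambda* = (-2.4468)
  f(x*)   = 10.1782

x* = (-2.117, 2.3245), lambda* = (-2.4468)


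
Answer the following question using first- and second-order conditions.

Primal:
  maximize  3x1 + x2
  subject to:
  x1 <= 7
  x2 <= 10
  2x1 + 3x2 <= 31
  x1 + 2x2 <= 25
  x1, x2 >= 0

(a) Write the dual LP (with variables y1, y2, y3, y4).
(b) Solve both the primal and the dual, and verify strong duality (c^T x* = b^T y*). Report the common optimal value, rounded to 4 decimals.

The standard primal-dual pair for 'max c^T x s.t. A x <= b, x >= 0' is:
  Dual:  min b^T y  s.t.  A^T y >= c,  y >= 0.

So the dual LP is:
  minimize  7y1 + 10y2 + 31y3 + 25y4
  subject to:
    y1 + 2y3 + y4 >= 3
    y2 + 3y3 + 2y4 >= 1
    y1, y2, y3, y4 >= 0

Solving the primal: x* = (7, 5.6667).
  primal value c^T x* = 26.6667.
Solving the dual: y* = (2.3333, 0, 0.3333, 0).
  dual value b^T y* = 26.6667.
Strong duality: c^T x* = b^T y*. Confirmed.

26.6667


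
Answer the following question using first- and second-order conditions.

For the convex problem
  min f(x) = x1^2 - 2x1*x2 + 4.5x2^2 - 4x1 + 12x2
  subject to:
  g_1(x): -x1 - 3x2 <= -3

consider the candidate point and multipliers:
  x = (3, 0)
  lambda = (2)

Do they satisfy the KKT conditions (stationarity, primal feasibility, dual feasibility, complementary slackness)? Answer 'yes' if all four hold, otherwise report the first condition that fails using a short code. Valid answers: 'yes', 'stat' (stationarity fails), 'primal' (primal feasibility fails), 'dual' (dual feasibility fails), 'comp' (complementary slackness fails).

Gradient of f: grad f(x) = Q x + c = (2, 6)
Constraint values g_i(x) = a_i^T x - b_i:
  g_1((3, 0)) = 0
Stationarity residual: grad f(x) + sum_i lambda_i a_i = (0, 0)
  -> stationarity OK
Primal feasibility (all g_i <= 0): OK
Dual feasibility (all lambda_i >= 0): OK
Complementary slackness (lambda_i * g_i(x) = 0 for all i): OK

Verdict: yes, KKT holds.

yes


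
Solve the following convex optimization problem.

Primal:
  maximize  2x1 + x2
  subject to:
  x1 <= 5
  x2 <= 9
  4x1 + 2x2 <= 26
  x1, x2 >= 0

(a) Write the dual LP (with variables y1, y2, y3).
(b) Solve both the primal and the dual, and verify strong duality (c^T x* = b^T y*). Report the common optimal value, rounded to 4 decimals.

The standard primal-dual pair for 'max c^T x s.t. A x <= b, x >= 0' is:
  Dual:  min b^T y  s.t.  A^T y >= c,  y >= 0.

So the dual LP is:
  minimize  5y1 + 9y2 + 26y3
  subject to:
    y1 + 4y3 >= 2
    y2 + 2y3 >= 1
    y1, y2, y3 >= 0

Solving the primal: x* = (2, 9).
  primal value c^T x* = 13.
Solving the dual: y* = (0, 0, 0.5).
  dual value b^T y* = 13.
Strong duality: c^T x* = b^T y*. Confirmed.

13


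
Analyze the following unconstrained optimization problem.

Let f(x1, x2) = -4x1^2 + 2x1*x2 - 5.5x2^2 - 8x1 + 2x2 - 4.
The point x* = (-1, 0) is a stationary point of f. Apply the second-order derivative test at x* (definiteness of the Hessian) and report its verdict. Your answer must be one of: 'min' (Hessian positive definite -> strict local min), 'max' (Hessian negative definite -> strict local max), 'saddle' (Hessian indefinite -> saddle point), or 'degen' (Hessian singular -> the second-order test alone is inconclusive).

Compute the Hessian H = grad^2 f:
  H = [[-8, 2], [2, -11]]
Verify stationarity: grad f(x*) = H x* + g = (0, 0).
Eigenvalues of H: -12, -7.
Both eigenvalues < 0, so H is negative definite -> x* is a strict local max.

max


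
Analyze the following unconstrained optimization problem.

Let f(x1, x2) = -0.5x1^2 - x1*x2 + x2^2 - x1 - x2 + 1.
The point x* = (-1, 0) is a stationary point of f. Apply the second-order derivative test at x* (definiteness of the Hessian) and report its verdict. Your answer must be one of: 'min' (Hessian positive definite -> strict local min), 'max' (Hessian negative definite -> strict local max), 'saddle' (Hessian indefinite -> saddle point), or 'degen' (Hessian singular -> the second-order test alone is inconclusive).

Compute the Hessian H = grad^2 f:
  H = [[-1, -1], [-1, 2]]
Verify stationarity: grad f(x*) = H x* + g = (0, 0).
Eigenvalues of H: -1.3028, 2.3028.
Eigenvalues have mixed signs, so H is indefinite -> x* is a saddle point.

saddle


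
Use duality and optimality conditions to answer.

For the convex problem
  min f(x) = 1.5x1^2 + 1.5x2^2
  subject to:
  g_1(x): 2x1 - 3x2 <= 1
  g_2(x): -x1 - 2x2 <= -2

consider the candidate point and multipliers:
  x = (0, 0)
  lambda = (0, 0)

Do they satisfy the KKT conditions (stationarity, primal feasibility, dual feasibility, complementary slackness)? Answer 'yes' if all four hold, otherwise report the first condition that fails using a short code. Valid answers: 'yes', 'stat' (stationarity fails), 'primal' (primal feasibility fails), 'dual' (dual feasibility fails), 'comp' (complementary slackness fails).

Gradient of f: grad f(x) = Q x + c = (0, 0)
Constraint values g_i(x) = a_i^T x - b_i:
  g_1((0, 0)) = -1
  g_2((0, 0)) = 2
Stationarity residual: grad f(x) + sum_i lambda_i a_i = (0, 0)
  -> stationarity OK
Primal feasibility (all g_i <= 0): FAILS
Dual feasibility (all lambda_i >= 0): OK
Complementary slackness (lambda_i * g_i(x) = 0 for all i): OK

Verdict: the first failing condition is primal_feasibility -> primal.

primal


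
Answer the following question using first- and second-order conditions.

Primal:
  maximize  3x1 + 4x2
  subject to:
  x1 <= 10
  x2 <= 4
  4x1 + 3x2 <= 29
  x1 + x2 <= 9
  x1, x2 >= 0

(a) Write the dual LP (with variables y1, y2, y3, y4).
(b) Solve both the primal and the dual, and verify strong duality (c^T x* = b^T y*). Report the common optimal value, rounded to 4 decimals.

The standard primal-dual pair for 'max c^T x s.t. A x <= b, x >= 0' is:
  Dual:  min b^T y  s.t.  A^T y >= c,  y >= 0.

So the dual LP is:
  minimize  10y1 + 4y2 + 29y3 + 9y4
  subject to:
    y1 + 4y3 + y4 >= 3
    y2 + 3y3 + y4 >= 4
    y1, y2, y3, y4 >= 0

Solving the primal: x* = (4.25, 4).
  primal value c^T x* = 28.75.
Solving the dual: y* = (0, 1.75, 0.75, 0).
  dual value b^T y* = 28.75.
Strong duality: c^T x* = b^T y*. Confirmed.

28.75


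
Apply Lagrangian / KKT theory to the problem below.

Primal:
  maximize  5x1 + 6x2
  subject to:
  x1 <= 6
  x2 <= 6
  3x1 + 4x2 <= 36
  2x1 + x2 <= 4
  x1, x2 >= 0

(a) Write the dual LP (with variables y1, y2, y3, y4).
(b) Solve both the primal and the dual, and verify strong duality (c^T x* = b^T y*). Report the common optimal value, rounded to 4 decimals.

The standard primal-dual pair for 'max c^T x s.t. A x <= b, x >= 0' is:
  Dual:  min b^T y  s.t.  A^T y >= c,  y >= 0.

So the dual LP is:
  minimize  6y1 + 6y2 + 36y3 + 4y4
  subject to:
    y1 + 3y3 + 2y4 >= 5
    y2 + 4y3 + y4 >= 6
    y1, y2, y3, y4 >= 0

Solving the primal: x* = (0, 4).
  primal value c^T x* = 24.
Solving the dual: y* = (0, 0, 0, 6).
  dual value b^T y* = 24.
Strong duality: c^T x* = b^T y*. Confirmed.

24


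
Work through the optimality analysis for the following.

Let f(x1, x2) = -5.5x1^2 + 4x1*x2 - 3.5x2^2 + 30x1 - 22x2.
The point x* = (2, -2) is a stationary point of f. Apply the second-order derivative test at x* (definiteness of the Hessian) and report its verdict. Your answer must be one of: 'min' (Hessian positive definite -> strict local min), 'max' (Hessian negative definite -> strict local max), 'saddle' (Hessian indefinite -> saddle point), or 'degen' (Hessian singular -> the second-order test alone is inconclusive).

Compute the Hessian H = grad^2 f:
  H = [[-11, 4], [4, -7]]
Verify stationarity: grad f(x*) = H x* + g = (0, 0).
Eigenvalues of H: -13.4721, -4.5279.
Both eigenvalues < 0, so H is negative definite -> x* is a strict local max.

max


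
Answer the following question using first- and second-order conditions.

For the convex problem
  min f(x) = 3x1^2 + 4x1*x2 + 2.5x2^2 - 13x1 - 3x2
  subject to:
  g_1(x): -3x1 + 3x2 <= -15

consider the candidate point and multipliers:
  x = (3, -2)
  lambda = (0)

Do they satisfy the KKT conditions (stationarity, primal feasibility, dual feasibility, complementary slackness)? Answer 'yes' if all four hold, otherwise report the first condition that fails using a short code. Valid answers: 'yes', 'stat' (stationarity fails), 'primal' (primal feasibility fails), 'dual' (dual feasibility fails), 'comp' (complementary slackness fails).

Gradient of f: grad f(x) = Q x + c = (-3, -1)
Constraint values g_i(x) = a_i^T x - b_i:
  g_1((3, -2)) = 0
Stationarity residual: grad f(x) + sum_i lambda_i a_i = (-3, -1)
  -> stationarity FAILS
Primal feasibility (all g_i <= 0): OK
Dual feasibility (all lambda_i >= 0): OK
Complementary slackness (lambda_i * g_i(x) = 0 for all i): OK

Verdict: the first failing condition is stationarity -> stat.

stat


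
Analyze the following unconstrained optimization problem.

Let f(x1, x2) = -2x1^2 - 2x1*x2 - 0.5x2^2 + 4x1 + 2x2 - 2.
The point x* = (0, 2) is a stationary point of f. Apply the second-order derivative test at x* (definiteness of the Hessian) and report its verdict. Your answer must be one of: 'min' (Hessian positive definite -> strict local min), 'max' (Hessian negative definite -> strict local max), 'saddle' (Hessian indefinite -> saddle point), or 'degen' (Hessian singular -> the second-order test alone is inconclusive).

Compute the Hessian H = grad^2 f:
  H = [[-4, -2], [-2, -1]]
Verify stationarity: grad f(x*) = H x* + g = (0, 0).
Eigenvalues of H: -5, 0.
H has a zero eigenvalue (singular; negative semidefinite but not definite), so H is neither positive definite, negative definite, nor indefinite. The second-order test alone is inconclusive -> degen.
(Indeed, f is constant along the null direction of H through x*, so x* is not a strict local extremum.)

degen


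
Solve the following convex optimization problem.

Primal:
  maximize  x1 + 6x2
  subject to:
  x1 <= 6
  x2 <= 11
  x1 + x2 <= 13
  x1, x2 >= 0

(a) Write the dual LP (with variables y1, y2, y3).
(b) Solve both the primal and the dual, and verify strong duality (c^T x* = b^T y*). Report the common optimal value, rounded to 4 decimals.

The standard primal-dual pair for 'max c^T x s.t. A x <= b, x >= 0' is:
  Dual:  min b^T y  s.t.  A^T y >= c,  y >= 0.

So the dual LP is:
  minimize  6y1 + 11y2 + 13y3
  subject to:
    y1 + y3 >= 1
    y2 + y3 >= 6
    y1, y2, y3 >= 0

Solving the primal: x* = (2, 11).
  primal value c^T x* = 68.
Solving the dual: y* = (0, 5, 1).
  dual value b^T y* = 68.
Strong duality: c^T x* = b^T y*. Confirmed.

68


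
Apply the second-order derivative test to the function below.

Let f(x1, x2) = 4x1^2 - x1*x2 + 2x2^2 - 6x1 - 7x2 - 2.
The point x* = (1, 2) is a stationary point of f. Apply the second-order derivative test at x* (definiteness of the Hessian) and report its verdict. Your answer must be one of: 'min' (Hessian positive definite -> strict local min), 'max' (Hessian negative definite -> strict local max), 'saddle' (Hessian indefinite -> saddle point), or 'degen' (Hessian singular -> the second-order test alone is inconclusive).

Compute the Hessian H = grad^2 f:
  H = [[8, -1], [-1, 4]]
Verify stationarity: grad f(x*) = H x* + g = (0, 0).
Eigenvalues of H: 3.7639, 8.2361.
Both eigenvalues > 0, so H is positive definite -> x* is a strict local min.

min


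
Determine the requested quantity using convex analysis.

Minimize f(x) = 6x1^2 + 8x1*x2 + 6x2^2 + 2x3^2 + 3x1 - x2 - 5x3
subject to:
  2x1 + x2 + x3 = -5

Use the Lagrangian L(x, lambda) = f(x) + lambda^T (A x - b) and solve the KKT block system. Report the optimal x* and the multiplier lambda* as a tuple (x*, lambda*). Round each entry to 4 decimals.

Form the Lagrangian:
  L(x, lambda) = (1/2) x^T Q x + c^T x + lambda^T (A x - b)
Stationarity (grad_x L = 0): Q x + c + A^T lambda = 0.
Primal feasibility: A x = b.

This gives the KKT block system:
  [ Q   A^T ] [ x     ]   [-c ]
  [ A    0  ] [ lambda ] = [ b ]

Solving the linear system:
  x*      = (-2.4167, 0.9167, -1.0833)
  lambda* = (9.3333)
  f(x*)   = 21.9583

x* = (-2.4167, 0.9167, -1.0833), lambda* = (9.3333)


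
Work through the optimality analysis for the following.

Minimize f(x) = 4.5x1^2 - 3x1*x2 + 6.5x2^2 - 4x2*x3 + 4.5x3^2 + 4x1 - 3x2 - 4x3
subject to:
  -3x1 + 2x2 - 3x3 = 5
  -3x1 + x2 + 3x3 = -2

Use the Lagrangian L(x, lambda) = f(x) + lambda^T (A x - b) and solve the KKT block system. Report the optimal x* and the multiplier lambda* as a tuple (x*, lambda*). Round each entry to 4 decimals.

Form the Lagrangian:
  L(x, lambda) = (1/2) x^T Q x + c^T x + lambda^T (A x - b)
Stationarity (grad_x L = 0): Q x + c + A^T lambda = 0.
Primal feasibility: A x = b.

This gives the KKT block system:
  [ Q   A^T ] [ x     ]   [-c ]
  [ A    0  ] [ lambda ] = [ b ]

Solving the linear system:
  x*      = (-0.5224, -0.0448, -1.1741)
  lambda* = (-2.4925, 2.3035)
  f(x*)   = 9.9055

x* = (-0.5224, -0.0448, -1.1741), lambda* = (-2.4925, 2.3035)


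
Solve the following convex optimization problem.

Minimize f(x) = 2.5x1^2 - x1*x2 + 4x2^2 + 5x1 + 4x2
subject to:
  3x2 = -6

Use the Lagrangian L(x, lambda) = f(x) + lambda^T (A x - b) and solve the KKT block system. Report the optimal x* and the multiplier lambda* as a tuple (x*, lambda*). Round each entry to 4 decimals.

Form the Lagrangian:
  L(x, lambda) = (1/2) x^T Q x + c^T x + lambda^T (A x - b)
Stationarity (grad_x L = 0): Q x + c + A^T lambda = 0.
Primal feasibility: A x = b.

This gives the KKT block system:
  [ Q   A^T ] [ x     ]   [-c ]
  [ A    0  ] [ lambda ] = [ b ]

Solving the linear system:
  x*      = (-1.4, -2)
  lambda* = (3.5333)
  f(x*)   = 3.1

x* = (-1.4, -2), lambda* = (3.5333)


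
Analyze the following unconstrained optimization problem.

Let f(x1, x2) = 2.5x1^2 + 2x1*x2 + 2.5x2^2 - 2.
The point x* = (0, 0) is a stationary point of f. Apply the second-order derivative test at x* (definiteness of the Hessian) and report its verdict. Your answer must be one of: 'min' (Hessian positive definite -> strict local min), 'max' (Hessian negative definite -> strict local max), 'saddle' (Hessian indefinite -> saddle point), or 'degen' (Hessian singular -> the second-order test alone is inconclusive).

Compute the Hessian H = grad^2 f:
  H = [[5, 2], [2, 5]]
Verify stationarity: grad f(x*) = H x* + g = (0, 0).
Eigenvalues of H: 3, 7.
Both eigenvalues > 0, so H is positive definite -> x* is a strict local min.

min


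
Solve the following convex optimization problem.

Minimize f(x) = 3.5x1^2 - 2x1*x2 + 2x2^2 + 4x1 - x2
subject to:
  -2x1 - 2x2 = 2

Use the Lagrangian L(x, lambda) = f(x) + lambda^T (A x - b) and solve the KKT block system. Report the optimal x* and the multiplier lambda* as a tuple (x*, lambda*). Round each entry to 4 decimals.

Form the Lagrangian:
  L(x, lambda) = (1/2) x^T Q x + c^T x + lambda^T (A x - b)
Stationarity (grad_x L = 0): Q x + c + A^T lambda = 0.
Primal feasibility: A x = b.

This gives the KKT block system:
  [ Q   A^T ] [ x     ]   [-c ]
  [ A    0  ] [ lambda ] = [ b ]

Solving the linear system:
  x*      = (-0.7333, -0.2667)
  lambda* = (-0.3)
  f(x*)   = -1.0333

x* = (-0.7333, -0.2667), lambda* = (-0.3)


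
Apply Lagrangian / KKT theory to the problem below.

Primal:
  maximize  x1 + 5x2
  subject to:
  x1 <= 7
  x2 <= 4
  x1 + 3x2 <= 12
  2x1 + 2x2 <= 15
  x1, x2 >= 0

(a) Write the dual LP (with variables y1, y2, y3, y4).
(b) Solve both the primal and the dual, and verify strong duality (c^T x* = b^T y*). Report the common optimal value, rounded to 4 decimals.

The standard primal-dual pair for 'max c^T x s.t. A x <= b, x >= 0' is:
  Dual:  min b^T y  s.t.  A^T y >= c,  y >= 0.

So the dual LP is:
  minimize  7y1 + 4y2 + 12y3 + 15y4
  subject to:
    y1 + y3 + 2y4 >= 1
    y2 + 3y3 + 2y4 >= 5
    y1, y2, y3, y4 >= 0

Solving the primal: x* = (0, 4).
  primal value c^T x* = 20.
Solving the dual: y* = (0, 2, 1, 0).
  dual value b^T y* = 20.
Strong duality: c^T x* = b^T y*. Confirmed.

20


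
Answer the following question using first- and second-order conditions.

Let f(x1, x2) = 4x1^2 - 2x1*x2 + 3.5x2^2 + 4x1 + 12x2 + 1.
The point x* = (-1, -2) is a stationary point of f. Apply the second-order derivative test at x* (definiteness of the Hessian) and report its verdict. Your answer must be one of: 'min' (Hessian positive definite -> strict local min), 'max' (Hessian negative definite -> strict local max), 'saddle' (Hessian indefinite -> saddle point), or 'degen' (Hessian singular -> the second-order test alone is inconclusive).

Compute the Hessian H = grad^2 f:
  H = [[8, -2], [-2, 7]]
Verify stationarity: grad f(x*) = H x* + g = (0, 0).
Eigenvalues of H: 5.4384, 9.5616.
Both eigenvalues > 0, so H is positive definite -> x* is a strict local min.

min


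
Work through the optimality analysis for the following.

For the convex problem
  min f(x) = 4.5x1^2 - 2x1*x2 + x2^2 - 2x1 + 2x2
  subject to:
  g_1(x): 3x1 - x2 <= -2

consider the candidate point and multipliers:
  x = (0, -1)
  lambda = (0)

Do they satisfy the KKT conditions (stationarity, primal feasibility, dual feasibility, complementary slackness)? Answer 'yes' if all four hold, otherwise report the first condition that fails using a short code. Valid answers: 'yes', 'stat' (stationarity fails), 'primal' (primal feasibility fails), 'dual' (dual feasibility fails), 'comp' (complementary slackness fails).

Gradient of f: grad f(x) = Q x + c = (0, 0)
Constraint values g_i(x) = a_i^T x - b_i:
  g_1((0, -1)) = 3
Stationarity residual: grad f(x) + sum_i lambda_i a_i = (0, 0)
  -> stationarity OK
Primal feasibility (all g_i <= 0): FAILS
Dual feasibility (all lambda_i >= 0): OK
Complementary slackness (lambda_i * g_i(x) = 0 for all i): OK

Verdict: the first failing condition is primal_feasibility -> primal.

primal


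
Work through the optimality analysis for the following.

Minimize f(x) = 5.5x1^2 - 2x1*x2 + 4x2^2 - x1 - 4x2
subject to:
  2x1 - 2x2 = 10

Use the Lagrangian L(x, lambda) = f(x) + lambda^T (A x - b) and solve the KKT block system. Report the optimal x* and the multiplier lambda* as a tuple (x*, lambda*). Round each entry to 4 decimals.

Form the Lagrangian:
  L(x, lambda) = (1/2) x^T Q x + c^T x + lambda^T (A x - b)
Stationarity (grad_x L = 0): Q x + c + A^T lambda = 0.
Primal feasibility: A x = b.

This gives the KKT block system:
  [ Q   A^T ] [ x     ]   [-c ]
  [ A    0  ] [ lambda ] = [ b ]

Solving the linear system:
  x*      = (2.3333, -2.6667)
  lambda* = (-15)
  f(x*)   = 79.1667

x* = (2.3333, -2.6667), lambda* = (-15)


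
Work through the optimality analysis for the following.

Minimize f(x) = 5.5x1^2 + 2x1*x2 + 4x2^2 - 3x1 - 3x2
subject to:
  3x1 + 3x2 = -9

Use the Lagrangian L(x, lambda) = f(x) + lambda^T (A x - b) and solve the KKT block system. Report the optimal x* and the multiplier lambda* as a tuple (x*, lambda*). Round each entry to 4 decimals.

Form the Lagrangian:
  L(x, lambda) = (1/2) x^T Q x + c^T x + lambda^T (A x - b)
Stationarity (grad_x L = 0): Q x + c + A^T lambda = 0.
Primal feasibility: A x = b.

This gives the KKT block system:
  [ Q   A^T ] [ x     ]   [-c ]
  [ A    0  ] [ lambda ] = [ b ]

Solving the linear system:
  x*      = (-1.2, -1.8)
  lambda* = (6.6)
  f(x*)   = 34.2

x* = (-1.2, -1.8), lambda* = (6.6)


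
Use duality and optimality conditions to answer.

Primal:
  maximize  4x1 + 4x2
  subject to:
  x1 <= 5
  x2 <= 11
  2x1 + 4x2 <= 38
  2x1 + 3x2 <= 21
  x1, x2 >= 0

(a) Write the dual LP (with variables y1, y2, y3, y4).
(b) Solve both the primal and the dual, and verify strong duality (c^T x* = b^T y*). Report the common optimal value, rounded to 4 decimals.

The standard primal-dual pair for 'max c^T x s.t. A x <= b, x >= 0' is:
  Dual:  min b^T y  s.t.  A^T y >= c,  y >= 0.

So the dual LP is:
  minimize  5y1 + 11y2 + 38y3 + 21y4
  subject to:
    y1 + 2y3 + 2y4 >= 4
    y2 + 4y3 + 3y4 >= 4
    y1, y2, y3, y4 >= 0

Solving the primal: x* = (5, 3.6667).
  primal value c^T x* = 34.6667.
Solving the dual: y* = (1.3333, 0, 0, 1.3333).
  dual value b^T y* = 34.6667.
Strong duality: c^T x* = b^T y*. Confirmed.

34.6667


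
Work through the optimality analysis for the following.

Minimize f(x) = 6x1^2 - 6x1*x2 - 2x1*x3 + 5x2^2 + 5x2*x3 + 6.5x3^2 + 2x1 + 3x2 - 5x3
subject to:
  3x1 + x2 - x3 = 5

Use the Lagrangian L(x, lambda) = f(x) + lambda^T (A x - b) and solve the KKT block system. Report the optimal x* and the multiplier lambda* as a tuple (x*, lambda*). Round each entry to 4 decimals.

Form the Lagrangian:
  L(x, lambda) = (1/2) x^T Q x + c^T x + lambda^T (A x - b)
Stationarity (grad_x L = 0): Q x + c + A^T lambda = 0.
Primal feasibility: A x = b.

This gives the KKT block system:
  [ Q   A^T ] [ x     ]   [-c ]
  [ A    0  ] [ lambda ] = [ b ]

Solving the linear system:
  x*      = (1.3192, 0.949, -0.0934)
  lambda* = (-4.1077)
  f(x*)   = 13.2456

x* = (1.3192, 0.949, -0.0934), lambda* = (-4.1077)


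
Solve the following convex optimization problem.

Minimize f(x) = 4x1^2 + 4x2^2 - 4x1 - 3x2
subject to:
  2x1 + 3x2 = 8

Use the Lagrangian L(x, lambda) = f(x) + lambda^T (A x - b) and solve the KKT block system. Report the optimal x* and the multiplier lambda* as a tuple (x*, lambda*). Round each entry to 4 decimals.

Form the Lagrangian:
  L(x, lambda) = (1/2) x^T Q x + c^T x + lambda^T (A x - b)
Stationarity (grad_x L = 0): Q x + c + A^T lambda = 0.
Primal feasibility: A x = b.

This gives the KKT block system:
  [ Q   A^T ] [ x     ]   [-c ]
  [ A    0  ] [ lambda ] = [ b ]

Solving the linear system:
  x*      = (1.4038, 1.7308)
  lambda* = (-3.6154)
  f(x*)   = 9.0577

x* = (1.4038, 1.7308), lambda* = (-3.6154)


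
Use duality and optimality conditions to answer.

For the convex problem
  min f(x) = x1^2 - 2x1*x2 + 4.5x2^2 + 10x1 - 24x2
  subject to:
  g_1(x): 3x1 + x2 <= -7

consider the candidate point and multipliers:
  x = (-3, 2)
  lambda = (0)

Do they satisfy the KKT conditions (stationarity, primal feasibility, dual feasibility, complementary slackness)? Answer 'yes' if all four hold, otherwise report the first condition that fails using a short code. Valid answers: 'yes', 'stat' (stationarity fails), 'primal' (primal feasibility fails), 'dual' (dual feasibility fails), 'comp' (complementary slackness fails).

Gradient of f: grad f(x) = Q x + c = (0, 0)
Constraint values g_i(x) = a_i^T x - b_i:
  g_1((-3, 2)) = 0
Stationarity residual: grad f(x) + sum_i lambda_i a_i = (0, 0)
  -> stationarity OK
Primal feasibility (all g_i <= 0): OK
Dual feasibility (all lambda_i >= 0): OK
Complementary slackness (lambda_i * g_i(x) = 0 for all i): OK

Verdict: yes, KKT holds.

yes


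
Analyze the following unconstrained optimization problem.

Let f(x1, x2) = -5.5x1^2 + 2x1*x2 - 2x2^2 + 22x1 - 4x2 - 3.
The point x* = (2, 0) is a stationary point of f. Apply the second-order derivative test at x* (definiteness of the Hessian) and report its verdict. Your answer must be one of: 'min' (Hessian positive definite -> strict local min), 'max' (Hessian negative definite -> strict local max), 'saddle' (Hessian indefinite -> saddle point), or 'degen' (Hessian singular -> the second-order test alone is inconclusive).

Compute the Hessian H = grad^2 f:
  H = [[-11, 2], [2, -4]]
Verify stationarity: grad f(x*) = H x* + g = (0, 0).
Eigenvalues of H: -11.5311, -3.4689.
Both eigenvalues < 0, so H is negative definite -> x* is a strict local max.

max


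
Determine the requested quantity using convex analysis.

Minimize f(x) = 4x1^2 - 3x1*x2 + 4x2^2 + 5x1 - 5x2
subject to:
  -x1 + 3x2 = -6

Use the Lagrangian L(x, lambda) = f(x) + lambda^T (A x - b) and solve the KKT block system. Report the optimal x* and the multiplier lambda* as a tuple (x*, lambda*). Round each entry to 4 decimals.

Form the Lagrangian:
  L(x, lambda) = (1/2) x^T Q x + c^T x + lambda^T (A x - b)
Stationarity (grad_x L = 0): Q x + c + A^T lambda = 0.
Primal feasibility: A x = b.

This gives the KKT block system:
  [ Q   A^T ] [ x     ]   [-c ]
  [ A    0  ] [ lambda ] = [ b ]

Solving the linear system:
  x*      = (-0.5806, -2.1935)
  lambda* = (6.9355)
  f(x*)   = 24.8387

x* = (-0.5806, -2.1935), lambda* = (6.9355)
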